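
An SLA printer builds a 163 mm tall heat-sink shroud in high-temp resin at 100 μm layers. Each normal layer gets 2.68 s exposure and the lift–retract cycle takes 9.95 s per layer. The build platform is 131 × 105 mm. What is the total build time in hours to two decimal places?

5.72 hours

Number of layers: 163 / 0.1 → 1630 (rounded up).
Each layer takes: 2.68 + 9.95 → 12.63 s.
Total = 1630 × 12.63 = 20586.9 s = 5.72 hours.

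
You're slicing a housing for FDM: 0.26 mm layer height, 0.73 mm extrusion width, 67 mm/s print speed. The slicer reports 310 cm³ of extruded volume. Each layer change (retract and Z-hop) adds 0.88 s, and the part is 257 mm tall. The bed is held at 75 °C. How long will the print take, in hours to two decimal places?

7.01 hours

Bead cross-section = 0.26 × 0.73, so 0.1898 mm².
Path length: 310000 mm³ / 0.1898 mm² → 1633298.2 mm.
Extrusion time = 1633298.2 / 67 = 24377.6 s.
Layer count = ceil(257 / 0.26) = 989.
Layer-change overhead = 989 × 0.88, so 870.32 s.
Altogether 24377.6 + 870.32 = 25247.92 s, i.e. 7.01 hours.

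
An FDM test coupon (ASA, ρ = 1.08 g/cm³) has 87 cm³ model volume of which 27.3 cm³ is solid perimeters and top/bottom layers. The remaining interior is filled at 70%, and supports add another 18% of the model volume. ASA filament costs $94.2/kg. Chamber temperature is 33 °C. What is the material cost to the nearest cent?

$8.62

Volume inside the shell = 87 − 27.3, so 59.7 cm³.
Deposited infill: 0.70 × 59.7 → 41.79 cm³.
Support = 0.18 × 87, so 15.66 cm³.
Total extruded: 27.3 + 41.79 + 15.66 → 84.75 cm³.
Mass = 84.75 × 1.08, so 91.53 g.
Cost = 91.53 g / 1000 × $94.2/kg = $8.62.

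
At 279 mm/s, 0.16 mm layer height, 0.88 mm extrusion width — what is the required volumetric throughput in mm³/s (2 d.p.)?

Extrusion cross-section = 0.16 × 0.88 = 0.1408 mm².
Volumetric flow = 279 × 0.1408 = 39.28 mm³/s.

39.28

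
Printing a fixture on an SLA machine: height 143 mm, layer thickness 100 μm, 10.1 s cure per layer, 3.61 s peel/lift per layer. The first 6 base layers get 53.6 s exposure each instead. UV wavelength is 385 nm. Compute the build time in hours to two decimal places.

5.52 hours

Layers = ⌈143/0.1⌉ = 1430.
Base layers: 6 × (53.6 + 3.61) → 343.26 s.
Remaining layers = 1424 × (10.1 + 3.61), so 19523.04 s.
Sum: 343.26 + 19523.04 = 19866.3 s → 5.52 hours.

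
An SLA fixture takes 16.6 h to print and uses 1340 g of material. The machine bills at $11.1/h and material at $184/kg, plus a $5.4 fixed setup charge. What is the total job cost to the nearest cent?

$436.22

Machine-time cost = 11.1 × 16.6 = $184.26.
Material cost = 184 × 1340/1000 = $246.56.
Total = 184.26 + 246.56 + 5.4 = $436.22.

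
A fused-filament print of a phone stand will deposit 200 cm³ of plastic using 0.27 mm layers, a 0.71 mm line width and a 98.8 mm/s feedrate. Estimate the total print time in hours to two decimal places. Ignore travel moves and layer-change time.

Extrusion cross-section = 0.27 × 0.71 = 0.1917 mm².
Toolpath length = 200 cm³ / 0.1917 mm² = 200000 / 0.1917 = 1043296.8 mm.
Time extruding = 1043296.8 / 98.8 = 10559.7 s.
10559.7 s = 2.93 hours.

2.93 hours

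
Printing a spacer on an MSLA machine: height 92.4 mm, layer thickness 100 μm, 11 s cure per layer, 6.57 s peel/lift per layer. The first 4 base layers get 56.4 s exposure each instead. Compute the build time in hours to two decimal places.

Layer count = ceil(92.4 / 0.1) = 924.
Base layers = 4 × (56.4 + 6.57), so 251.88 s.
Remaining layers = 920 × (11 + 6.57), so 16164.4 s.
Total = 251.88 + 16164.4 = 16416.28 s = 4.56 hours.

4.56 hours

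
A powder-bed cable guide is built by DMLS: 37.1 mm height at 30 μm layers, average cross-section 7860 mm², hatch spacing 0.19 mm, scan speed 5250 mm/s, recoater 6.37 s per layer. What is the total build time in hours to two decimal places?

Layer count = ceil(37.1 / 0.03) = 1237.
Hatch length per layer: 7860 / 0.19 → 41368.4 mm.
Laser time per layer: 41368.4 / 5250 → 7.8797 s.
Time per layer = 7.8797 + 6.37, so 14.2497 s.
1237 layers × 14.2497 s/layer = 17626.8789 s, i.e. 4.90 hours.

4.90 hours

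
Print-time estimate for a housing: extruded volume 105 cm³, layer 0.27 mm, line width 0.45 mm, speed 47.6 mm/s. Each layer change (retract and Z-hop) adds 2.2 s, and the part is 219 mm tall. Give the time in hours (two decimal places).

Extrusion cross-section = 0.27 × 0.45, so 0.1215 mm².
Toolpath length = 105 cm³ / 0.1215 mm² = 105000 / 0.1215 = 864197.5 mm.
Time extruding = 864197.5 / 47.6, so 18155.4 s.
Number of layers: 219 / 0.27 → 812 (rounded up).
Z-hop total = 812 × 2.2 = 1786.4 s.
Altogether 18155.4 + 1786.4 = 19941.8 s, i.e. 5.54 hours.

5.54 hours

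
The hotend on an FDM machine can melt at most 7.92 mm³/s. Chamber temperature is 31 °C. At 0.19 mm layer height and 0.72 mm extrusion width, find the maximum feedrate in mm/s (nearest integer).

58 mm/s

Extrusion cross-section = 0.19 × 0.72, so 0.1368 mm².
Max speed = 7.92 / 0.1368 = 57.89 ≈ 58 mm/s.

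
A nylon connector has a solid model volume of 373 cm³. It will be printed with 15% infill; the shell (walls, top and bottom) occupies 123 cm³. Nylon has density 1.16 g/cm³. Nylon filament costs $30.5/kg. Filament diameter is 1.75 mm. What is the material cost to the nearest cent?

$5.68

Interior volume: 373 − 123 → 250 cm³.
Infill deposited = 0.15 × 250 = 37.5 cm³.
Total extruded = 123 + 37.5, so 160.5 cm³.
Mass = 160.5 × 1.16 = 186.18 g.
Cost = 186.18 g / 1000 × $30.5/kg = $5.68.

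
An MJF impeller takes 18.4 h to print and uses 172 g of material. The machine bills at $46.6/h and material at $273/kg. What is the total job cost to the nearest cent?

Machine cost = 46.6 × 18.4, so $857.44.
Material cost: 273 × 172/1000 → $46.956.
Job cost: 857.44 + 46.956 = 904.396 ≈ $904.40.

$904.40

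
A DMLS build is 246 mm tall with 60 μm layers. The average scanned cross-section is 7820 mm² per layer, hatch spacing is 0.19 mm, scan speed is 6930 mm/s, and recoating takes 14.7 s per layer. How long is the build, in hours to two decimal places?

Layer count = ceil(246 / 0.06) = 4100.
Hatch length per layer = 7820 / 0.19 = 41157.9 mm.
Per-layer scan time = 41157.9 / 6930, so 5.9391 s.
Layer cycle = 5.9391 + 14.7, so 20.6391 s.
Total: 4100 × 20.6391 s = 84620.31 s → 23.51 hours.

23.51 hours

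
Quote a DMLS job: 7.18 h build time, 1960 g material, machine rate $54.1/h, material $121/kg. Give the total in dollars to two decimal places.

$625.60

Machine-time cost: 54.1 × 7.18 → $388.438.
Feedstock cost: 121 × 1960/1000 → $237.16.
Job cost: 388.438 + 237.16 = 625.598 ≈ $625.60.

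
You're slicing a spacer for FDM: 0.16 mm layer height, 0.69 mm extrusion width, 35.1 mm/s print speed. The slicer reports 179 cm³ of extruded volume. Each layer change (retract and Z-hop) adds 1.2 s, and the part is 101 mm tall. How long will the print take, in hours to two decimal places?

Extrusion cross-section: 0.16 × 0.69 → 0.1104 mm².
Total extruded path = 179000/0.1104 = 1621376.8 mm.
Time extruding = 1621376.8 / 35.1 = 46193.1 s.
Layers = ⌈101/0.16⌉ = 632.
Layer-change overhead: 632 × 1.2 → 758.4 s.
Altogether 46193.1 + 758.4 = 46951.5 s, i.e. 13.04 hours.

13.04 hours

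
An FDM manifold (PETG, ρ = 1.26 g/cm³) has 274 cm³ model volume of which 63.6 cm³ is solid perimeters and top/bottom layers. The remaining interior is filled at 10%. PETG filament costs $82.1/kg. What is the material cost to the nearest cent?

Infill region = 274 − 63.6 = 210.4 cm³.
Infill deposited: 0.10 × 210.4 → 21.04 cm³.
Total extruded: 63.6 + 21.04 → 84.64 cm³.
Mass = 84.64 × 1.26 = 106.6464 g.
At $82.1/kg: 106.6464/1000 × 82.1 = $8.76.

$8.76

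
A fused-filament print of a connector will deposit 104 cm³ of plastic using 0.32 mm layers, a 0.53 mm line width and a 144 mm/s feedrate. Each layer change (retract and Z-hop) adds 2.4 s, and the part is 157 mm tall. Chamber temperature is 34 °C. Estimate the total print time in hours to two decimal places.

1.51 hours

Line area = 0.32 × 0.53, so 0.1696 mm².
Toolpath length = 104 cm³ / 0.1696 mm² = 104000 / 0.1696 = 613207.5 mm.
Time extruding = 613207.5 / 144 = 4258.4 s.
Layer count = ceil(157 / 0.32) = 491.
Layer-change overhead = 491 × 2.4 = 1178.4 s.
Total = 4258.4 + 1178.4 = 5436.8 s = 1.51 hours.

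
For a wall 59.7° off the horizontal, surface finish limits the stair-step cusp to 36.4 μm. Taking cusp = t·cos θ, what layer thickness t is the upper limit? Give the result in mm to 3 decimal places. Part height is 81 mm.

0.072 mm

t = h_c / cos θ = 0.0364 / 0.5045 = 0.072 mm.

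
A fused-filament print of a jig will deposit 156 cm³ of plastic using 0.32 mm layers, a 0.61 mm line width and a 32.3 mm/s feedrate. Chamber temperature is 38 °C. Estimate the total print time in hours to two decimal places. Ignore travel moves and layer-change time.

Extrusion cross-section = 0.32 × 0.61, so 0.1952 mm².
Toolpath length = 156 cm³ / 0.1952 mm² = 156000 / 0.1952 = 799180.3 mm.
Print-move time = 799180.3 / 32.3, so 24742.4 s.
That's 24742.4 s → 6.87 hours.

6.87 hours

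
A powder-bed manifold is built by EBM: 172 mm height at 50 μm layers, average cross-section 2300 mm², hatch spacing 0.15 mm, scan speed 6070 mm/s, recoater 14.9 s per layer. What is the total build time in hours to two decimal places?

Layers = ⌈172/0.05⌉ = 3440.
Hatch length per layer: 2300 / 0.15 → 15333.3 mm.
Scan time per layer = 15333.3 / 6070 = 2.5261 s.
Layer cycle: 2.5261 + 14.9 → 17.4261 s.
Build time = 3440 × 17.4261 = 59945.784 s = 16.65 hours.

16.65 hours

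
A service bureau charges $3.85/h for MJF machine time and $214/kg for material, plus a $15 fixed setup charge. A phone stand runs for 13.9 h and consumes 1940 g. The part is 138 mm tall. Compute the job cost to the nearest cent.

$483.68

Machine cost = 3.85 × 13.9 = $53.515.
Feedstock cost = 214 × 1940/1000 = $415.16.
Total = 53.515 + 415.16 + 15 = 483.675 ≈ $483.68.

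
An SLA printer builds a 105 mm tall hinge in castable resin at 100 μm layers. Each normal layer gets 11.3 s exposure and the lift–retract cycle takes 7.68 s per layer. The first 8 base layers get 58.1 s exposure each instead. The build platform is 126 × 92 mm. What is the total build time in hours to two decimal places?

5.64 hours

Number of layers: 105 / 0.1 → 1050 (rounded up).
Burn-in layers: 8 × (58.1 + 7.68) → 526.24 s.
Normal layers = 1042 × (11.3 + 7.68), so 19777.16 s.
Total = 526.24 + 19777.16 = 20303.4 s = 5.64 hours.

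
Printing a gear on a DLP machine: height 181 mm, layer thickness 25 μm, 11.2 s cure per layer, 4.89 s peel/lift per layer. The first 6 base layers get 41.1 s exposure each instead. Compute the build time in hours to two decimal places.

32.41 hours

Layer count = ceil(181 / 0.025) = 7240.
Base layers = 6 × (41.1 + 4.89) = 275.94 s.
Normal layers = 7234 × (11.2 + 4.89) = 116395.06 s.
Sum: 275.94 + 116395.06 = 116671 s → 32.41 hours.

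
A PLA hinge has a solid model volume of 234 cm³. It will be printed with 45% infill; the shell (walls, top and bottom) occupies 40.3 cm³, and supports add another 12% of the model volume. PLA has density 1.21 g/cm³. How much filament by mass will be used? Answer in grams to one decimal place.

188.2 g

Infill region = 234 − 40.3, so 193.7 cm³.
Infill volume = 0.45 × 193.7, so 87.165 cm³.
Support = 0.12 × 234, so 28.08 cm³.
Deposited volume: 40.3 + 87.165 + 28.08 → 155.545 cm³.
Mass: 155.545 × 1.21 → 188.20945 g.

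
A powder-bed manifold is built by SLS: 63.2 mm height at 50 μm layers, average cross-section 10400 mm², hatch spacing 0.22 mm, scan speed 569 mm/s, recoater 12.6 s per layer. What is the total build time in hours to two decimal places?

Layer count = ceil(63.2 / 0.05) = 1264.
Scan path per layer = 10400 / 0.22, so 47272.7 mm.
Scan time per layer = 47272.7 / 569, so 83.0803 s.
Per-layer time = 83.0803 + 12.6, so 95.6803 s.
Build time = 1264 × 95.6803 = 120939.8992 s = 33.59 hours.

33.59 hours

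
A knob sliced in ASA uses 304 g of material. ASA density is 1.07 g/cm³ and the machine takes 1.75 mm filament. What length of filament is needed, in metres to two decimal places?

Volume = 304 g / 1.07 g·cm⁻³ = 284.1121 cm³ = 284112.1 mm³.
A = π r² = π × 0.875² = 2.4053 mm².
L = V/A = 284112.1/2.4053 = 118119.2 mm → 118.12 m.

118.12 m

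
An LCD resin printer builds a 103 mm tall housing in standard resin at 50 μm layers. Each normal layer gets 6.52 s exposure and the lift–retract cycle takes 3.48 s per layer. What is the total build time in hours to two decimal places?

5.72 hours

Layer count = ceil(103 / 0.05) = 2060.
Each layer takes = 6.52 + 3.48, so 10 s.
Build time: 2060 × 10 s = 20600 s, i.e. 5.72 hours.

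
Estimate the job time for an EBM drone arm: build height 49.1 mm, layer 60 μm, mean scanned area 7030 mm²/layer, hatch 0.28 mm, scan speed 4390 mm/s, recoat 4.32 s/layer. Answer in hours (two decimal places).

2.28 hours

Layers = ⌈49.1/0.06⌉ = 819.
Scan path per layer = 7030 / 0.28, so 25107.1 mm.
Beam time per layer = 25107.1 / 4390, so 5.7192 s.
Per-layer time = 5.7192 + 4.32 = 10.0392 s.
Total: 819 × 10.0392 s = 8222.1048 s → 2.28 hours.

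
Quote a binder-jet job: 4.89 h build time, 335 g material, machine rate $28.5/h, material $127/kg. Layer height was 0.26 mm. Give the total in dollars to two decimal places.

$181.91

Time charge: 28.5 × 4.89 → $139.365.
Material cost: 127 × 335/1000 → $42.545.
Total = 139.365 + 42.545 = $181.91.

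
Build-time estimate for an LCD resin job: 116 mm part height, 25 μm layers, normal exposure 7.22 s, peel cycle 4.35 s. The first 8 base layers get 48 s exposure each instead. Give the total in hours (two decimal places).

15.00 hours

Layers = ⌈116/0.025⌉ = 4640.
Burn-in layers = 8 × (48 + 4.35) = 418.8 s.
Normal layers: 4632 × (7.22 + 4.35) → 53592.24 s.
Sum: 418.8 + 53592.24 = 54011.04 s → 15.00 hours.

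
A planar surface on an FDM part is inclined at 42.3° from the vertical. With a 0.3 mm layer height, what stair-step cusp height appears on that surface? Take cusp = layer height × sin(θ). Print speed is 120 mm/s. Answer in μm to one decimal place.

Cusp = layer height × sin(42.3°) = 0.3 × 0.6730 = 0.2019 mm = 201.9 μm.

201.9 μm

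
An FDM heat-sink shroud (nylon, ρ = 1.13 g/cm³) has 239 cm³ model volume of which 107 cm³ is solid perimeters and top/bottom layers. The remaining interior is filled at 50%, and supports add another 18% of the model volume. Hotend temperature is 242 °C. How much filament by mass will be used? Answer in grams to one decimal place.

Volume inside the shell = 239 − 107 = 132 cm³.
Infill volume = 0.50 × 132, so 66 cm³.
Support: 0.18 × 239 → 43.02 cm³.
Total printed volume = 107 + 66 + 43.02 = 216.02 cm³.
Mass: 216.02 × 1.13 → 244.1026 g.

244.1 g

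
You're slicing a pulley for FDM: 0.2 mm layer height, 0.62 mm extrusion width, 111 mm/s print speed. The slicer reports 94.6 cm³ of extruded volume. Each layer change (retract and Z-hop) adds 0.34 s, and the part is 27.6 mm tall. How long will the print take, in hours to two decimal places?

Extrusion cross-section = 0.2 × 0.62 = 0.124 mm².
Toolpath length = 94.6 cm³ / 0.124 mm² = 94600 / 0.124 = 762903.2 mm.
Time extruding = 762903.2 / 111, so 6873 s.
Layers = ⌈27.6/0.2⌉ = 138.
Layer-change overhead = 138 × 0.34 = 46.92 s.
Total = 6873 + 46.92 = 6919.92 s = 1.92 hours.

1.92 hours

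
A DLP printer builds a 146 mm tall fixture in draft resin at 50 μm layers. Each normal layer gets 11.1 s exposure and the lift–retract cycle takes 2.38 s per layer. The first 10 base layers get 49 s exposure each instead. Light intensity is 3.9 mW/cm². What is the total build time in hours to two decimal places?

11.04 hours

Number of layers: 146 / 0.05 → 2920 (rounded up).
Burn-in layers: 10 × (49 + 2.38) → 513.8 s.
Regular layers = 2910 × (11.1 + 2.38) = 39226.8 s.
Sum: 513.8 + 39226.8 = 39740.6 s → 11.04 hours.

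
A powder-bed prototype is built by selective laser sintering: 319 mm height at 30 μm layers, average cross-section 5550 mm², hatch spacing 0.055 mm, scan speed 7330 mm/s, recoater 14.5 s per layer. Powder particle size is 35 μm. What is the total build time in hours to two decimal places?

Layers = ⌈319/0.03⌉ = 10634.
Per-layer scan distance = 5550 / 0.055 = 100909.1 mm.
Laser time per layer: 100909.1 / 7330 → 13.7666 s.
Time per layer = 13.7666 + 14.5 = 28.2666 s.
Build time = 10634 × 28.2666 = 300587.0244 s = 83.50 hours.

83.50 hours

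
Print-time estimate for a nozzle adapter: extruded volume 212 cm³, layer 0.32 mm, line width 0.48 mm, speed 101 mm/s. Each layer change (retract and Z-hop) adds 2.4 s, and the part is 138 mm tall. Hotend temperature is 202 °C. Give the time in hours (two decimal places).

4.08 hours

Line area: 0.32 × 0.48 → 0.1536 mm².
Toolpath length = 212 cm³ / 0.1536 mm² = 212000 / 0.1536 = 1380208.3 mm.
Time extruding = 1380208.3 / 101, so 13665.4 s.
Layers = ⌈138/0.32⌉ = 432.
Layer-change overhead = 432 × 2.4, so 1036.8 s.
Altogether 13665.4 + 1036.8 = 14702.2 s, i.e. 4.08 hours.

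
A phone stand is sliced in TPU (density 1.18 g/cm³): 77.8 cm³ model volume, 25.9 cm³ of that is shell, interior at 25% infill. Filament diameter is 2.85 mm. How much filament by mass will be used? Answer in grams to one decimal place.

Volume inside the shell = 77.8 − 25.9 = 51.9 cm³.
Infill deposited = 0.25 × 51.9 = 12.975 cm³.
Deposited volume = 25.9 + 12.975, so 38.875 cm³.
Mass = 38.875 × 1.18 = 45.8725 g.

45.9 g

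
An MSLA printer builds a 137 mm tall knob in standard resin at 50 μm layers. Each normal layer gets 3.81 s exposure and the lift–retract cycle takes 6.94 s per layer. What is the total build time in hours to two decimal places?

8.18 hours

Layer count = ceil(137 / 0.05) = 2740.
Per-layer time = 3.81 + 6.94 = 10.75 s.
Build time: 2740 × 10.75 s = 29455 s, i.e. 8.18 hours.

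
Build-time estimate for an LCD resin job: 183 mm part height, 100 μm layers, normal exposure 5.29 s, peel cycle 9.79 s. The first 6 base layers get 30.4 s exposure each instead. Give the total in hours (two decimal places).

Number of layers: 183 / 0.1 → 1830 (rounded up).
Burn-in layers = 6 × (30.4 + 9.79) = 241.14 s.
Normal layers = 1824 × (5.29 + 9.79) = 27505.92 s.
Sum: 241.14 + 27505.92 = 27747.06 s → 7.71 hours.

7.71 hours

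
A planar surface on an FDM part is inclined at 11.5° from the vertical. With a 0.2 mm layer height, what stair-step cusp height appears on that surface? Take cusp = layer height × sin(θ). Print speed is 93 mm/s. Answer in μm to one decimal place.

h_c = t·sin θ = 0.2 × 0.1994 = 0.03988 mm (39.9 μm).

39.9 μm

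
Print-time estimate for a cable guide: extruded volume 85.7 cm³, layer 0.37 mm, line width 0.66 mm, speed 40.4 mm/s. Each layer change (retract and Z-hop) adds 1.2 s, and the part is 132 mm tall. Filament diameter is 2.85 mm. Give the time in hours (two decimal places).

2.53 hours

Extrusion cross-section = 0.37 × 0.66, so 0.2442 mm².
Total extruded path = 85700/0.2442 = 350941.9 mm.
Print-move time = 350941.9 / 40.4, so 8686.7 s.
Number of layers: 132 / 0.37 → 357 (rounded up).
Non-print overhead = 357 × 1.2 = 428.4 s.
Altogether 8686.7 + 428.4 = 9115.1 s, i.e. 2.53 hours.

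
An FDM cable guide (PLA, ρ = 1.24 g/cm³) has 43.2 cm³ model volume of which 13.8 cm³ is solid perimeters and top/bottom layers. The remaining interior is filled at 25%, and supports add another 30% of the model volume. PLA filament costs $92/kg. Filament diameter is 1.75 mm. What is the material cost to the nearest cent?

$3.89

Interior volume = 43.2 − 13.8 = 29.4 cm³.
Deposited infill = 0.25 × 29.4 = 7.35 cm³.
Support: 0.30 × 43.2 → 12.96 cm³.
Total extruded = 13.8 + 7.35 + 12.96, so 34.11 cm³.
Mass: 34.11 × 1.24 → 42.2964 g.
Cost = 42.2964 g / 1000 × $92/kg = $3.89.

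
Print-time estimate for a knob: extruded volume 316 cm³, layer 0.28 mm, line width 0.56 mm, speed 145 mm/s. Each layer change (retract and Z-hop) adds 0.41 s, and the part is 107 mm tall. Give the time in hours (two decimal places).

Extrusion cross-section: 0.28 × 0.56 → 0.1568 mm².
Total extruded path = 316000/0.1568 = 2015306.1 mm.
Time extruding = 2015306.1 / 145, so 13898.7 s.
Number of layers: 107 / 0.28 → 383 (rounded up).
Non-print overhead = 383 × 0.41 = 157.03 s.
Total = 13898.7 + 157.03 = 14055.73 s = 3.90 hours.

3.90 hours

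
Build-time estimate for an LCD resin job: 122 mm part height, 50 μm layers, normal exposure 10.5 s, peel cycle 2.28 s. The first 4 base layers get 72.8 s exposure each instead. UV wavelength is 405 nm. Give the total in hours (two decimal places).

8.73 hours

Layer count = ceil(122 / 0.05) = 2440.
Base layers: 4 × (72.8 + 2.28) → 300.32 s.
Remaining layers = 2436 × (10.5 + 2.28), so 31132.08 s.
Total = 300.32 + 31132.08 = 31432.4 s = 8.73 hours.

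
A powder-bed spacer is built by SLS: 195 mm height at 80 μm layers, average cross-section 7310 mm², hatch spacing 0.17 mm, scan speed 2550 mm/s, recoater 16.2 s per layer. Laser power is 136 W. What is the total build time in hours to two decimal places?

Layer count = ceil(195 / 0.08) = 2438.
Scan path per layer = 7310 / 0.17, so 43000 mm.
Per-layer scan time: 43000 / 2550 → 16.8627 s.
Time per layer: 16.8627 + 16.2 → 33.0627 s.
Total: 2438 × 33.0627 s = 80606.8626 s → 22.39 hours.

22.39 hours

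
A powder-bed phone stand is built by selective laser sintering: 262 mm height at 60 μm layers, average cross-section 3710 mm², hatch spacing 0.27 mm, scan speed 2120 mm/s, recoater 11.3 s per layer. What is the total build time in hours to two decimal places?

Layers = ⌈262/0.06⌉ = 4367.
Per-layer scan distance = 3710 / 0.27 = 13740.7 mm.
Per-layer scan time: 13740.7 / 2120 → 6.4815 s.
Time per layer = 6.4815 + 11.3 = 17.7815 s.
Build time = 4367 × 17.7815 = 77651.8105 s = 21.57 hours.

21.57 hours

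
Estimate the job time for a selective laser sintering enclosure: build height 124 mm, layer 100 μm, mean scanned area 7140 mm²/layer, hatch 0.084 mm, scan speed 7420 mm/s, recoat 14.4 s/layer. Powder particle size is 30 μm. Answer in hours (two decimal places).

8.91 hours

Layer count = ceil(124 / 0.1) = 1240.
Hatch length per layer = 7140 / 0.084, so 85000 mm.
Scan time per layer = 85000 / 7420, so 11.4555 s.
Per-layer time: 11.4555 + 14.4 → 25.8555 s.
Build time = 1240 × 25.8555 = 32060.82 s = 8.91 hours.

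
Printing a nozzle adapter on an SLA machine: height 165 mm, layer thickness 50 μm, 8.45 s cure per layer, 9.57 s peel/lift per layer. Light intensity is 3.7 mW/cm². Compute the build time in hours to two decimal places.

16.52 hours

Layer count = ceil(165 / 0.05) = 3300.
Per-layer time = 8.45 + 9.57 = 18.02 s.
Total = 3300 × 18.02 = 59466 s = 16.52 hours.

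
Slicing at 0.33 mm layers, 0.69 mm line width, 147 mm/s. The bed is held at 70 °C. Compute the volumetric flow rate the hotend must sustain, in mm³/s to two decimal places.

Bead cross-section = 0.33 × 0.69 = 0.2277 mm².
Q = v·A = 147 × 0.2277 = 33.47 mm³/s.

33.47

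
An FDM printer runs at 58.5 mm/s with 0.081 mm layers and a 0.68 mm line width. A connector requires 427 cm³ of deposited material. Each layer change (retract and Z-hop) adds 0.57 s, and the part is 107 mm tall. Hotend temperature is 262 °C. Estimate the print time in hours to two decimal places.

Bead cross-section: 0.081 × 0.68 → 0.05508 mm².
Path length: 427000 mm³ / 0.05508 mm² → 7752360.2 mm.
Time extruding = 7752360.2 / 58.5, so 132519 s.
Layer count = ceil(107 / 0.081) = 1321.
Layer-change overhead = 1321 × 0.57 = 752.97 s.
Total = 132519 + 752.97 = 133271.97 s = 37.02 hours.

37.02 hours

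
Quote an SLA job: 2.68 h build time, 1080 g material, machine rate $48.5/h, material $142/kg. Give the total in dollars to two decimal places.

Machine-time cost = 48.5 × 2.68, so $129.98.
Material cost: 142 × 1080/1000 → $153.36.
Job cost: 129.98 + 153.36 = $283.34.

$283.34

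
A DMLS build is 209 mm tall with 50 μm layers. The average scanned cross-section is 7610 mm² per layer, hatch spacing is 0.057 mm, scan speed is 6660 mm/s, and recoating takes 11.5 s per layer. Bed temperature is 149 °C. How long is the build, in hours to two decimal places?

36.63 hours

Layers = ⌈209/0.05⌉ = 4180.
Scan path per layer = 7610 / 0.057 = 133508.8 mm.
Scan time per layer = 133508.8 / 6660 = 20.0464 s.
Per-layer time = 20.0464 + 11.5 = 31.5464 s.
Build time = 4180 × 31.5464 = 131863.952 s = 36.63 hours.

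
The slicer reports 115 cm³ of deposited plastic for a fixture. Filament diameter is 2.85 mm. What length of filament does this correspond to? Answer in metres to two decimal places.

A = π r² = π × 1.425² = 6.3794 mm².
Length = 115 cm³ / 6.3794 mm² = 115000 / 6.3794 = 18026.77 mm = 18.03 m.

18.03 m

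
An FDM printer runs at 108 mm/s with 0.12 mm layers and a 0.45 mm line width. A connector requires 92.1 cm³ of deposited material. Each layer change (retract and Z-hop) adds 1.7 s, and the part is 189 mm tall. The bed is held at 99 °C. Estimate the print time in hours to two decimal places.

Bead cross-section: 0.12 × 0.45 → 0.054 mm².
Path length: 92100 mm³ / 0.054 mm² → 1705555.6 mm.
Extrusion time = 1705555.6 / 108, so 15792.2 s.
Layers = ⌈189/0.12⌉ = 1575.
Non-print overhead = 1575 × 1.7 = 2677.5 s.
Altogether 15792.2 + 2677.5 = 18469.7 s, i.e. 5.13 hours.

5.13 hours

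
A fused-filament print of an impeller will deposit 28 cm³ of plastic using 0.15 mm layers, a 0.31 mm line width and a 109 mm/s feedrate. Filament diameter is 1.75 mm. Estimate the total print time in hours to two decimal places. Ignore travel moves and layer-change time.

1.53 hours

Extrusion cross-section = 0.15 × 0.31 = 0.0465 mm².
Path length: 28000 mm³ / 0.0465 mm² → 602150.5 mm.
Time extruding = 602150.5 / 109 = 5524.3 s.
5524.3 s = 1.53 hours.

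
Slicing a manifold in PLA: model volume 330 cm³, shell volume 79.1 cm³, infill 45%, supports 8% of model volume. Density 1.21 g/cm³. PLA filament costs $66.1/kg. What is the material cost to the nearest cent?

$17.47

Interior volume = 330 − 79.1, so 250.9 cm³.
Infill deposited = 0.45 × 250.9, so 112.905 cm³.
Support: 0.08 × 330 → 26.4 cm³.
Deposited volume: 79.1 + 112.905 + 26.4 → 218.405 cm³.
Mass = 218.405 × 1.21, so 264.27005 g.
At $66.1/kg: 264.27005/1000 × 66.1 = $17.47.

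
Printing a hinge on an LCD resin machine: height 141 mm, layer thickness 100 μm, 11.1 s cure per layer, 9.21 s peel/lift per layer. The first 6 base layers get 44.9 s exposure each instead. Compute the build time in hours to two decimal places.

8.01 hours

Layer count = ceil(141 / 0.1) = 1410.
Burn-in layers = 6 × (44.9 + 9.21) = 324.66 s.
Remaining layers: 1404 × (11.1 + 9.21) → 28515.24 s.
Total = 324.66 + 28515.24 = 28839.9 s = 8.01 hours.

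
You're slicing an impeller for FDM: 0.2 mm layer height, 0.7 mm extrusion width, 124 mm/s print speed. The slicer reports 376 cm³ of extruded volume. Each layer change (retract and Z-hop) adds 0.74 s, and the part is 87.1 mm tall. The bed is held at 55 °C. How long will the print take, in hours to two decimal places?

6.11 hours

Extrusion cross-section = 0.2 × 0.7 = 0.14 mm².
Toolpath length = 376 cm³ / 0.14 mm² = 376000 / 0.14 = 2685714.3 mm.
Time extruding = 2685714.3 / 124 = 21659 s.
Layers = ⌈87.1/0.2⌉ = 436.
Layer-change overhead = 436 × 0.74, so 322.64 s.
Total = 21659 + 322.64 = 21981.64 s = 6.11 hours.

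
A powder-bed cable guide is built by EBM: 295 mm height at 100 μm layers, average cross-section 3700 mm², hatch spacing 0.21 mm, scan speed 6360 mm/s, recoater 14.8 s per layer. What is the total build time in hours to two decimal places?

Layers = ⌈295/0.1⌉ = 2950.
Scan path per layer: 3700 / 0.21 → 17619 mm.
Per-layer scan time = 17619 / 6360, so 2.7703 s.
Layer cycle = 2.7703 + 14.8, so 17.5703 s.
Build time = 2950 × 17.5703 = 51832.385 s = 14.40 hours.

14.40 hours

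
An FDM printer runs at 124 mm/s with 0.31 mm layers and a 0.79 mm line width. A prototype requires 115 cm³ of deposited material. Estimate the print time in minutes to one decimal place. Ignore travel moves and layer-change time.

63.1 minutes

Bead cross-section = 0.31 × 0.79, so 0.2449 mm².
Total extruded path = 115000/0.2449 = 469579.4 mm.
Print-move time = 469579.4 / 124, so 3786.9 s.
Converting: 3786.9 s = 63.1 minutes.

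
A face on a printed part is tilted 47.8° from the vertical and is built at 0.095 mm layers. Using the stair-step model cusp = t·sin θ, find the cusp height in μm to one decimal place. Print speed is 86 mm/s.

h_c = t·sin θ = 0.095 × 0.7408 = 0.070376 mm (70.4 μm).

70.4 μm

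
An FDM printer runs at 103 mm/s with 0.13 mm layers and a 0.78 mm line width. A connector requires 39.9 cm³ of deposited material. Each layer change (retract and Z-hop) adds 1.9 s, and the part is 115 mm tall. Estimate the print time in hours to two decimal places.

1.53 hours

Line area: 0.13 × 0.78 → 0.1014 mm².
Total extruded path = 39900/0.1014 = 393491.1 mm.
Extrusion time = 393491.1 / 103 = 3820.3 s.
Layers = ⌈115/0.13⌉ = 885.
Layer-change overhead = 885 × 1.9 = 1681.5 s.
Altogether 3820.3 + 1681.5 = 5501.8 s, i.e. 1.53 hours.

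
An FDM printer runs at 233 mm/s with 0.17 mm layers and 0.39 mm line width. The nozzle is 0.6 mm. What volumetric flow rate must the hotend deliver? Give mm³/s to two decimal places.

A: 0.17 × 0.39 → 0.0663 mm².
Q = v·A = 233 × 0.0663 = 15.45 mm³/s.

15.45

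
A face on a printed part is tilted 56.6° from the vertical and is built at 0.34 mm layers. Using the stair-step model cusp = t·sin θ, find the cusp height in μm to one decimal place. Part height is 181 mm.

h_c = t·sin θ = 0.34 × 0.8348 = 0.283832 mm (283.8 μm).

283.8 μm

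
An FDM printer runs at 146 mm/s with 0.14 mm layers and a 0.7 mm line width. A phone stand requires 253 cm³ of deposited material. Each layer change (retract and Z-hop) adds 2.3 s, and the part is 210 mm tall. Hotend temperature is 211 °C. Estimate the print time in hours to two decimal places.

Extrusion cross-section: 0.14 × 0.7 → 0.098 mm².
Toolpath length = 253 cm³ / 0.098 mm² = 253000 / 0.098 = 2581632.7 mm.
Print-move time = 2581632.7 / 146 = 17682.4 s.
Layers = ⌈210/0.14⌉ = 1500.
Non-print overhead = 1500 × 2.3 = 3450 s.
Total = 17682.4 + 3450 = 21132.4 s = 5.87 hours.

5.87 hours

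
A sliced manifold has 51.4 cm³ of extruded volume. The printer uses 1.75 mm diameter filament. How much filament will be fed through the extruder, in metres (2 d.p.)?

21.37 m

Cross-section of 1.75 mm filament: π·(1.75/2)² = 2.4053 mm².
L = 51400 mm³ / 2.4053 mm² = 21369.48 mm, i.e. 21.37 m.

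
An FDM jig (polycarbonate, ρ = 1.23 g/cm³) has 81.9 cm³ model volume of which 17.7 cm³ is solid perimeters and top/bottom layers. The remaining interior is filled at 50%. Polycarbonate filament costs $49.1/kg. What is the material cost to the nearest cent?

Infill region = 81.9 − 17.7 = 64.2 cm³.
Infill volume = 0.50 × 64.2, so 32.1 cm³.
Total extruded = 17.7 + 32.1 = 49.8 cm³.
Mass: 49.8 × 1.23 → 61.254 g.
At $49.1/kg: 61.254/1000 × 49.1 = $3.01.

$3.01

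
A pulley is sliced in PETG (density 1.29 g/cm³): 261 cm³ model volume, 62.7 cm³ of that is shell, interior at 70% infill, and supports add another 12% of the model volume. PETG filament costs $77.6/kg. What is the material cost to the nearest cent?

Interior volume: 261 − 62.7 → 198.3 cm³.
Infill volume = 0.70 × 198.3 = 138.81 cm³.
Support = 0.12 × 261, so 31.32 cm³.
Total extruded = 62.7 + 138.81 + 31.32, so 232.83 cm³.
Mass = 232.83 × 1.29, so 300.3507 g.
At $77.6/kg: 300.3507/1000 × 77.6 = $23.31.

$23.31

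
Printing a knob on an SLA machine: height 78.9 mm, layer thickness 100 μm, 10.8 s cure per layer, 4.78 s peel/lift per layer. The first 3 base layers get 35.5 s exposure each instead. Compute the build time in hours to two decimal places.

3.44 hours

Layers = ⌈78.9/0.1⌉ = 789.
Base layers = 3 × (35.5 + 4.78), so 120.84 s.
Normal layers: 786 × (10.8 + 4.78) → 12245.88 s.
Sum: 120.84 + 12245.88 = 12366.72 s → 3.44 hours.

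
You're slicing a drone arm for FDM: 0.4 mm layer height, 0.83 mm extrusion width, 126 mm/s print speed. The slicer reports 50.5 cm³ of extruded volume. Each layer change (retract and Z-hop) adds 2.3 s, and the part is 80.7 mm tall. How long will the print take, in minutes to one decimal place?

Bead cross-section: 0.4 × 0.83 → 0.332 mm².
Toolpath length = 50.5 cm³ / 0.332 mm² = 50500 / 0.332 = 152108.4 mm.
Time extruding: 152108.4 / 126 → 1207.2 s.
Layers = ⌈80.7/0.4⌉ = 202.
Non-print overhead: 202 × 2.3 → 464.6 s.
Total = 1207.2 + 464.6 = 1671.8 s = 27.9 minutes.

27.9 minutes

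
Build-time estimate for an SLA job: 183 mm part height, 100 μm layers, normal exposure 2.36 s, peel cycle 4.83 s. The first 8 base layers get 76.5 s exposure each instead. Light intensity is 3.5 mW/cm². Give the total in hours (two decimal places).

3.82 hours

Layer count = ceil(183 / 0.1) = 1830.
Base layers = 8 × (76.5 + 4.83) = 650.64 s.
Normal layers = 1822 × (2.36 + 4.83) = 13100.18 s.
Total = 650.64 + 13100.18 = 13750.82 s = 3.82 hours.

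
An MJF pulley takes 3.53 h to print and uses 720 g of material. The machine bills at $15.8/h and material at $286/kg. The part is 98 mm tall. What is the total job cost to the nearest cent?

Machine-time cost = 15.8 × 3.53 = $55.774.
Material charge = 286 × 720/1000 = $205.92.
Total = 55.774 + 205.92 = 261.694 ≈ $261.69.

$261.69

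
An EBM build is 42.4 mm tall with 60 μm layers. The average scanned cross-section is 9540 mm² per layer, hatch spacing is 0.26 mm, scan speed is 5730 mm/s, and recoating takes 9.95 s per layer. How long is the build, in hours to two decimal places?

3.21 hours

Layer count = ceil(42.4 / 0.06) = 707.
Hatch length per layer = 9540 / 0.26 = 36692.3 mm.
Beam time per layer: 36692.3 / 5730 → 6.4035 s.
Time per layer: 6.4035 + 9.95 → 16.3535 s.
707 layers × 16.3535 s/layer = 11561.9245 s, i.e. 3.21 hours.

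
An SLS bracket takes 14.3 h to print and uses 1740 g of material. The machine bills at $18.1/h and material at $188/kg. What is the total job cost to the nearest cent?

Time charge = 18.1 × 14.3 = $258.83.
Material charge: 188 × 1740/1000 → $327.12.
Job cost: 258.83 + 327.12 = $585.95.

$585.95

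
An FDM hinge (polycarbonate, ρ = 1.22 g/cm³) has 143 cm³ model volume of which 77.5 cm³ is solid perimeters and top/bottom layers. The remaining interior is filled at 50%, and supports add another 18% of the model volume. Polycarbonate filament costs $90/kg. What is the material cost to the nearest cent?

$14.93

Volume inside the shell: 143 − 77.5 → 65.5 cm³.
Deposited infill = 0.50 × 65.5 = 32.75 cm³.
Support: 0.18 × 143 → 25.74 cm³.
Total printed volume = 77.5 + 32.75 + 25.74 = 135.99 cm³.
Mass = 135.99 × 1.22, so 165.9078 g.
At $90/kg: 165.9078/1000 × 90 = $14.93.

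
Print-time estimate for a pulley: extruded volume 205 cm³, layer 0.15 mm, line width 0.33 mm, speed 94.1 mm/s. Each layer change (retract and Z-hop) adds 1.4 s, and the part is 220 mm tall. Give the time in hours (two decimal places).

Extrusion cross-section: 0.15 × 0.33 → 0.0495 mm².
Path length: 205000 mm³ / 0.0495 mm² → 4141414.1 mm.
Extrusion time = 4141414.1 / 94.1, so 44010.8 s.
Layer count = ceil(220 / 0.15) = 1467.
Layer-change overhead = 1467 × 1.4 = 2053.8 s.
Altogether 44010.8 + 2053.8 = 46064.6 s, i.e. 12.80 hours.

12.80 hours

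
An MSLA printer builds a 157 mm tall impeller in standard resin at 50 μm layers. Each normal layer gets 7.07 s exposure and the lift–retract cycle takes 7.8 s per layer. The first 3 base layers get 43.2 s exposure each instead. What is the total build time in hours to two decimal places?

13.00 hours

Layers = ⌈157/0.05⌉ = 3140.
Burn-in layers: 3 × (43.2 + 7.8) → 153 s.
Regular layers = 3137 × (7.07 + 7.8) = 46647.19 s.
Total = 153 + 46647.19 = 46800.19 s = 13.00 hours.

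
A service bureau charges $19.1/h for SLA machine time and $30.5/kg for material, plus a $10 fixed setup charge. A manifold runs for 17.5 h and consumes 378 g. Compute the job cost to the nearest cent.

Machine cost: 19.1 × 17.5 → $334.25.
Feedstock cost: 30.5 × 378/1000 → $11.529.
Adding setup: 334.25 + 11.529 + 10 → 355.779 ≈ $355.78.

$355.78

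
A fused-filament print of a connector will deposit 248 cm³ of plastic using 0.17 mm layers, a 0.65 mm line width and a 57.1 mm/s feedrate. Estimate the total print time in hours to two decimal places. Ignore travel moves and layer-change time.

Extrusion cross-section = 0.17 × 0.65 = 0.1105 mm².
Path length: 248000 mm³ / 0.1105 mm² → 2244343.9 mm.
Print-move time: 2244343.9 / 57.1 → 39305.5 s.
39305.5 s = 10.92 hours.

10.92 hours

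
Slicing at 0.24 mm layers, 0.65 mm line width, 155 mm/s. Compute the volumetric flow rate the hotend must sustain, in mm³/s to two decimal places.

Extrusion cross-section = 0.24 × 0.65, so 0.156 mm².
Q = v·A = 155 × 0.156 = 24.18 mm³/s.

24.18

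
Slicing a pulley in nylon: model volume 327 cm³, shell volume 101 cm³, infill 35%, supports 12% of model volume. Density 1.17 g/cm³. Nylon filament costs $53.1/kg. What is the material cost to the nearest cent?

Interior volume = 327 − 101, so 226 cm³.
Infill volume = 0.35 × 226 = 79.1 cm³.
Support = 0.12 × 327, so 39.24 cm³.
Total printed volume: 101 + 79.1 + 39.24 → 219.34 cm³.
Mass: 219.34 × 1.17 → 256.6278 g.
At $53.1/kg: 256.6278/1000 × 53.1 = $13.63.

$13.63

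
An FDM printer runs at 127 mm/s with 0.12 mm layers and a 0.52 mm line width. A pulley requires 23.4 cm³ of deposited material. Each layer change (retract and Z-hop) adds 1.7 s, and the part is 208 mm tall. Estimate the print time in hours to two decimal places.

Extrusion cross-section = 0.12 × 0.52, so 0.0624 mm².
Path length: 23400 mm³ / 0.0624 mm² → 375000 mm.
Time extruding: 375000 / 127 → 2952.8 s.
Layers = ⌈208/0.12⌉ = 1734.
Layer-change overhead = 1734 × 1.7 = 2947.8 s.
Total = 2952.8 + 2947.8 = 5900.6 s = 1.64 hours.

1.64 hours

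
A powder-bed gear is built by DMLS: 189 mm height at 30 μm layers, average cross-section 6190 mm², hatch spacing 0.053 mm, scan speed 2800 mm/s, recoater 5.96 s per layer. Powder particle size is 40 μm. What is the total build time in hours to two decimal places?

83.43 hours

Number of layers: 189 / 0.03 → 6300 (rounded up).
Per-layer scan distance = 6190 / 0.053, so 116792.5 mm.
Laser time per layer = 116792.5 / 2800 = 41.7116 s.
Layer cycle = 41.7116 + 5.96, so 47.6716 s.
6300 layers × 47.6716 s/layer = 300331.08 s, i.e. 83.43 hours.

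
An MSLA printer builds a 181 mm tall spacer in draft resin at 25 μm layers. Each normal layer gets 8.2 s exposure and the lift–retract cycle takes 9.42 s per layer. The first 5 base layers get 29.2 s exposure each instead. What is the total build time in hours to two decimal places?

Layers = ⌈181/0.025⌉ = 7240.
Burn-in layers = 5 × (29.2 + 9.42), so 193.1 s.
Remaining layers = 7235 × (8.2 + 9.42), so 127480.7 s.
Total = 193.1 + 127480.7 = 127673.8 s = 35.46 hours.

35.46 hours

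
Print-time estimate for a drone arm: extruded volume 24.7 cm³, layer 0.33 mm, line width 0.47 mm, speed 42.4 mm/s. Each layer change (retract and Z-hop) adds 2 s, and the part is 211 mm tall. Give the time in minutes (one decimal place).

83.9 minutes

Extrusion cross-section: 0.33 × 0.47 → 0.1551 mm².
Total extruded path = 24700/0.1551 = 159252.1 mm.
Extrusion time: 159252.1 / 42.4 → 3755.9 s.
Layer count = ceil(211 / 0.33) = 640.
Non-print overhead = 640 × 2 = 1280 s.
Total = 3755.9 + 1280 = 5035.9 s = 83.9 minutes.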